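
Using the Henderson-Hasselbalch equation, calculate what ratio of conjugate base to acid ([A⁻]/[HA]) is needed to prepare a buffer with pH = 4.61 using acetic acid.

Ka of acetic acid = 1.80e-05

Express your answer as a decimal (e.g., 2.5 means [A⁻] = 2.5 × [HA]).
[A⁻]/[HA] = 0.733

pKa = −log(1.80e-05) = 4.7447. pH = pKa + log([A⁻]/[HA]). 4.61 = 4.7447 + log(ratio). log(ratio) = 4.61 − 4.7447 = -0.1347. ratio = 10^(-0.1347) = 0.733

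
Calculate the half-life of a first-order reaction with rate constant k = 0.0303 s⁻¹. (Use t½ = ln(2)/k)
22.88 s

t½ = ln(2)/k = 0.6931/0.0303 = 22.88 s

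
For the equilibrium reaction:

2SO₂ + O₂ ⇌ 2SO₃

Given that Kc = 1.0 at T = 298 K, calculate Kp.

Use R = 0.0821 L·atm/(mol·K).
K_p = 0.0409

Δn = (moles gaseous products) − (moles gaseous reactants) = -1
T = 298 K; RT = 0.0821 × 298 = 24.4658
Kp = Kc·(RT)^Δn = 1.0 × (24.4658)^-1 = 1.0 × 0.0408734 = 0.0409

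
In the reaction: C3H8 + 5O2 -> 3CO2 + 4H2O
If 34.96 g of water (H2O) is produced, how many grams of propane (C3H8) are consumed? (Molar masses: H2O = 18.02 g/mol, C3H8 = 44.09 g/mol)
Moles of H2O = 34.96 g ÷ 18.02 g/mol = 1.94007 mol
Mole ratio: 1 mol C3H8 / 4 mol H2O
Moles of C3H8 = 1.94007 × (1/4) = 0.485017 mol
Mass of C3H8 = 0.485017 mol × 44.09 g/mol = 21.38 g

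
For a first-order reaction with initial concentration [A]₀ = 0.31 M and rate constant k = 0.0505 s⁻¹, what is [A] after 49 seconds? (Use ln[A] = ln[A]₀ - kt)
0.0261 M

ln[A] = ln[A]₀ - k·t = ln(0.31) - (0.0505)·(49) = -1.1712 - 2.4745 = -3.6457
[A] = e^(-3.6457) = 0.0261 M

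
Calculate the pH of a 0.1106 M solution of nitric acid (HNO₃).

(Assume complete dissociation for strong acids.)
pH = 0.96

[H⁺] = 0.1106 M for strong acid. pH = -log[H⁺] = -log(0.1106)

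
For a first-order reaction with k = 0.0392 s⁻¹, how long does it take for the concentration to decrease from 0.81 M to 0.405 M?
17.68 s

From ln[A] = ln[A]₀ - k·t: t = ln([A]₀/[A])/k = ln(0.81/0.405)/0.0392 = ln(2.0000)/0.0392 = 0.6931/0.0392 = 17.68 s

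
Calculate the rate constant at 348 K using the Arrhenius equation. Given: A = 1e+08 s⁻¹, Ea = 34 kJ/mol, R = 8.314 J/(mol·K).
7.88e+02 s⁻¹

k = A·exp(-Ea/(R·T)) = 1e+08·exp(-34000/(8.314·348)) = 1e+08·exp(-11.7514) = 1e+08·7.8783e-06 = 7.88e+02 s⁻¹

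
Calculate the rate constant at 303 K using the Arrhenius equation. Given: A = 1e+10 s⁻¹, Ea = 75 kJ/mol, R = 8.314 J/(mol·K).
1.18e-03 s⁻¹

k = A·exp(-Ea/(R·T)) = 1e+10·exp(-75000/(8.314·303)) = 1e+10·exp(-29.7720) = 1e+10·1.1753e-13 = 1.18e-03 s⁻¹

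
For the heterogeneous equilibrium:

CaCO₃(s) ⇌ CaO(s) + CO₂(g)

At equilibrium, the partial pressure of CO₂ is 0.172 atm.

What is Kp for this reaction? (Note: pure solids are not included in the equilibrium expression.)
K_p = 0.172

Solids (CaCO₃, CaO) have activity 1 and are excluded.
Kp = P(CO₂) = 0.172.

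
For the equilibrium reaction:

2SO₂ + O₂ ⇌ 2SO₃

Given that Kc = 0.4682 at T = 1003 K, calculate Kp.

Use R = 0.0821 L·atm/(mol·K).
K_p = 0.0057

Δn = (moles gaseous products) − (moles gaseous reactants) = -1
T = 1003 K; RT = 0.0821 × 1003 = 82.3463
Kp = Kc·(RT)^Δn = 0.4682 × (82.3463)^-1 = 0.4682 × 0.0121438 = 0.0057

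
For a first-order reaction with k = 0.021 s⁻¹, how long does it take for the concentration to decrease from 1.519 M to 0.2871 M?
79.33 s

From ln[A] = ln[A]₀ - k·t: t = ln([A]₀/[A])/k = ln(1.519/0.2871)/0.021 = ln(5.2908)/0.021 = 1.6660/0.021 = 79.33 s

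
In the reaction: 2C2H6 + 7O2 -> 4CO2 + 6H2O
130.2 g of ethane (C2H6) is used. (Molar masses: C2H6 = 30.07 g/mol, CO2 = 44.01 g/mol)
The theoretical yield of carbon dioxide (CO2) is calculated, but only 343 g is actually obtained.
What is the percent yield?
Moles of C2H6 = 130.2 g ÷ 30.07 g/mol = 4.3299 mol
Mole ratio: 4 mol CO2 / 2 mol C2H6
Moles of CO2 = 4.3299 × (4/2) = 8.65979 mol
Theoretical yield = 8.65979 mol × 44.01 g/mol = 381.12 g
Actual yield = 343 g
Percent yield = (343 / 381.12) × 100% = 90.0%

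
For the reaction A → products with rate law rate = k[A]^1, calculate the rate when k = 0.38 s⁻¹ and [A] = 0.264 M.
0.1003 M/s

rate = k·[A]^1 = 0.38·(0.264)^1 = 0.38·0.264 = 0.1003 M/s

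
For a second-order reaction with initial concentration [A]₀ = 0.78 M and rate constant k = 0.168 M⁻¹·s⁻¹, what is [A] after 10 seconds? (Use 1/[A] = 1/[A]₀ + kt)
0.3376 M

1/[A] = 1/[A]₀ + k·t = 1/0.78 + (0.168)·(10) = 1.2821 + 1.6800 = 2.9621
[A] = 1/2.9621 = 0.3376 M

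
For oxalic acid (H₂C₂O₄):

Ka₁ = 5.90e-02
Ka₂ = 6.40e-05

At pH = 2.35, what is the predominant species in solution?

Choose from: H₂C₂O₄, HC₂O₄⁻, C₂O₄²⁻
HC₂O₄⁻

pKa1 = 1.23, pKa2 = 4.19. Each pKa is the crossover between adjacent species; pH = 2.35 lies in the region where HC₂O₄⁻ predominates.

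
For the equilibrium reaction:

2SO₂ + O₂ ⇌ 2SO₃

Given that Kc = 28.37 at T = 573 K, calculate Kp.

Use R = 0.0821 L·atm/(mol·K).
K_p = 0.6031

Δn = (moles gaseous products) − (moles gaseous reactants) = -1
T = 573 K; RT = 0.0821 × 573 = 47.0433
Kp = Kc·(RT)^Δn = 28.37 × (47.0433)^-1 = 28.37 × 0.021257 = 0.6031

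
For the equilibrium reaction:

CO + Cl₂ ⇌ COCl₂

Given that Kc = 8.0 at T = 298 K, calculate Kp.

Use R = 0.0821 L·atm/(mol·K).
K_p = 0.3270

Δn = (moles gaseous products) − (moles gaseous reactants) = -1
T = 298 K; RT = 0.0821 × 298 = 24.4658
Kp = Kc·(RT)^Δn = 8.0 × (24.4658)^-1 = 8.0 × 0.0408734 = 0.3270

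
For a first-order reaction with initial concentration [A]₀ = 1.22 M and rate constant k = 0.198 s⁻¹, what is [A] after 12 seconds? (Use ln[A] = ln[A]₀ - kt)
0.1134 M

ln[A] = ln[A]₀ - k·t = ln(1.22) - (0.198)·(12) = 0.1989 - 2.3760 = -2.1771
[A] = e^(-2.1771) = 0.1134 M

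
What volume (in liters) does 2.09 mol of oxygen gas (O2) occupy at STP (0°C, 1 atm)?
At STP, 1 mol of gas occupies 22.4 L
Volume = 2.09 mol × 22.4 L/mol = 46.82 L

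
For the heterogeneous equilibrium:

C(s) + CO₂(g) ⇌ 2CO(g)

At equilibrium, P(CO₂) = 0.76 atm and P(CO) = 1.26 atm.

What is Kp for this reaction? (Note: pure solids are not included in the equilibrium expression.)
K_p = 2.089

Solid C is excluded.
Kp = P(CO)²/P(CO₂) = (1.26)²/0.76 = 1.588/0.76 = 2.089.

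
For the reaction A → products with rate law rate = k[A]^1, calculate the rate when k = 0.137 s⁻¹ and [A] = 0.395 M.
0.05412 M/s

rate = k·[A]^1 = 0.137·(0.395)^1 = 0.137·0.395 = 0.05412 M/s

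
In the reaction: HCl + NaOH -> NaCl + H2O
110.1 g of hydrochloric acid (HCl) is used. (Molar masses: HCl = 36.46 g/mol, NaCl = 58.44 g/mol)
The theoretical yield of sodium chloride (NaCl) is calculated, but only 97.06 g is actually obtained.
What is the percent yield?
Moles of HCl = 110.1 g ÷ 36.46 g/mol = 3.01975 mol
Mole ratio: 1 mol NaCl / 1 mol HCl
Moles of NaCl = 3.01975 × (1/1) = 3.01975 mol
Theoretical yield = 3.01975 mol × 58.44 g/mol = 176.47 g
Actual yield = 97.06 g
Percent yield = (97.06 / 176.47) × 100% = 55.0%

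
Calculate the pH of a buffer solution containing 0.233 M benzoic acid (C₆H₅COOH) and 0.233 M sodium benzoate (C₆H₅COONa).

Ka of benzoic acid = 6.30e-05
pH = 4.20

pKa = -log(6.30e-05) = 4.20. pH = pKa + log([A⁻]/[HA]) = 4.20 + log(0.233/0.233)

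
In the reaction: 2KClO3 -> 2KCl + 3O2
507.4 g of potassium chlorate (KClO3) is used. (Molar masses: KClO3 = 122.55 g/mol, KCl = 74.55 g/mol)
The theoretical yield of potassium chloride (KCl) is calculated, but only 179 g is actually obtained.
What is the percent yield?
Moles of KClO3 = 507.4 g ÷ 122.55 g/mol = 4.14035 mol
Mole ratio: 2 mol KCl / 2 mol KClO3
Moles of KCl = 4.14035 × (2/2) = 4.14035 mol
Theoretical yield = 4.14035 mol × 74.55 g/mol = 308.66 g
Actual yield = 179 g
Percent yield = (179 / 308.66) × 100% = 58.0%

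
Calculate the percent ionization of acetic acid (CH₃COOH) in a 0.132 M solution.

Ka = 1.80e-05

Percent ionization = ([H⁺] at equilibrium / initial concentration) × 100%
Percent ionization = 1.16%

Let x = [H⁺]. Ka = x²/(C - x) ⇒ x² + (1.80e-05)x - (1.80e-05)(0.132) = 0. x = 1.5325e-03. Percent = (1.5325e-03/0.132) × 100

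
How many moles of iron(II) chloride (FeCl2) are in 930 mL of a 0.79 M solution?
Moles = Molarity × Volume (L)
Moles = 0.79 M × 0.93 L = 0.7347 mol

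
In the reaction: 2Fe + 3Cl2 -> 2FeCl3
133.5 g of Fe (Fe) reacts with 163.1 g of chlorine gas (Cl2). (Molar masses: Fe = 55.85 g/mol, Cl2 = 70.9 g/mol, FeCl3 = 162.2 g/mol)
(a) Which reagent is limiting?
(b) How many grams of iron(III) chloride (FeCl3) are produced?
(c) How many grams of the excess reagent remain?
(a) Cl2, (b) 248.8 g, (c) 47.85 g

Moles of Fe = 133.5 g ÷ 55.85 g/mol = 2.39033 mol
Moles of Cl2 = 163.1 g ÷ 70.9 g/mol = 2.30042 mol
Moles ÷ coefficient: Fe: 2.39033/2 = 1.195, Cl2: 2.30042/3 = 0.7668
(a) Cl2 has the smaller value, so Cl2 is the limiting reagent.
(b) Moles of FeCl3 = 2.30042 mol Cl2 × (2/3) = 1.53362 mol; mass = 1.53362 mol × 162.2 g/mol = 248.8 g
(c) Fe consumed = 2.30042 × (2/3) = 1.53362 mol; remaining = 2.39033 − 1.53362 = 0.856716 mol; mass = 0.856716 mol × 55.85 g/mol = 47.85 g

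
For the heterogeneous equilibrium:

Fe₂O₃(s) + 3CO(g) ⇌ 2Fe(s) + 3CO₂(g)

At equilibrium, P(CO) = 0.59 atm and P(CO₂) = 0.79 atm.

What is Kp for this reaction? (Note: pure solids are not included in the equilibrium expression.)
K_p = 2.401

Solids (Fe₂O₃, Fe) are excluded.
Kp = P(CO₂)³/P(CO)³ = (0.79)³/(0.59)³ = 0.493/0.2054 = 2.401.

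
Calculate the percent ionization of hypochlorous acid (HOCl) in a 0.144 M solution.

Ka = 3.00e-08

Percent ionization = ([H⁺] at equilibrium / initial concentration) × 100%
Percent ionization = 0.0456%

Let x = [H⁺]. Ka = x²/(C - x) ⇒ x² + (3.00e-08)x - (3.00e-08)(0.144) = 0. x = 6.5712e-05. Percent = (6.5712e-05/0.144) × 100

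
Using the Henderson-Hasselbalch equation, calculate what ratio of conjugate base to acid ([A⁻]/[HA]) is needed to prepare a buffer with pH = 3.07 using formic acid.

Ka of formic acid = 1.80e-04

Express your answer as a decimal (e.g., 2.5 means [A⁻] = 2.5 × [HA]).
[A⁻]/[HA] = 0.211

pKa = −log(1.80e-04) = 3.7447. pH = pKa + log([A⁻]/[HA]). 3.07 = 3.7447 + log(ratio). log(ratio) = 3.07 − 3.7447 = -0.6747. ratio = 10^(-0.6747) = 0.211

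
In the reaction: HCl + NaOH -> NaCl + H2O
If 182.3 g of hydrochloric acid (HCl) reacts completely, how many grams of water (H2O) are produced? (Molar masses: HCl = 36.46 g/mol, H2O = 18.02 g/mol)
Moles of HCl = 182.3 g ÷ 36.46 g/mol = 5 mol
Mole ratio: 1 mol H2O / 1 mol HCl
Moles of H2O = 5 × (1/1) = 5 mol
Mass of H2O = 5 mol × 18.02 g/mol = 90.1 g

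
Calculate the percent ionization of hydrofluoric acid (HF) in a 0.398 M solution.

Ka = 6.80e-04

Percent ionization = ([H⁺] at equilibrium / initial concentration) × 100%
Percent ionization = 4.05%

Let x = [H⁺]. Ka = x²/(C - x) ⇒ x² + (6.80e-04)x - (6.80e-04)(0.398) = 0. x = 1.6115e-02. Percent = (1.6115e-02/0.398) × 100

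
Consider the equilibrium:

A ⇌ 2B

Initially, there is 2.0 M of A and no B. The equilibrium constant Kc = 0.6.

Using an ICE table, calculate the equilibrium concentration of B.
[B] = 0.956 M

ICE: [A] = 2.0 − x, [B] = 2x.
Kc = (2x)²/(2.0 − x) = 0.6 ⇒ 4x² + 0.6x − 1.2 = 0.
x = (−0.6 + √(0.6² + 4·4·1.2))/(2·4) = (−0.6 + √19.56)/8 = 0.47783.
[B] = 2x = 0.956 M.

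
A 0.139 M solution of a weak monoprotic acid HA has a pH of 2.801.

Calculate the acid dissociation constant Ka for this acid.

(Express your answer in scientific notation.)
K_a = 1.82e-05

[H⁺] = 10^(−pH) = 10^(−2.801) = 1.581e-03 M. For HA ⇌ H⁺ + A⁻, Ka = x²/(C − x) = (1.581e-03)²/(0.139 − 1.581e-03) = 1.82e-05.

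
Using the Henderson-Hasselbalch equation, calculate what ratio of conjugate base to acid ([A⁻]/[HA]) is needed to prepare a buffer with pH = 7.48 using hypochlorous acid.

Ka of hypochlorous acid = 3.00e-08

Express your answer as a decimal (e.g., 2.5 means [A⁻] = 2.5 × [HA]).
[A⁻]/[HA] = 0.906

pKa = −log(3.00e-08) = 7.5229. pH = pKa + log([A⁻]/[HA]). 7.48 = 7.5229 + log(ratio). log(ratio) = 7.48 − 7.5229 = -0.0429. ratio = 10^(-0.0429) = 0.906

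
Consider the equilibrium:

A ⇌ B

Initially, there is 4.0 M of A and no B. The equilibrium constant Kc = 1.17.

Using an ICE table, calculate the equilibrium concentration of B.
[B] = 2.157 M

ICE: [A] = 4.0 − x, [B] = x.
Kc = x/(4.0 − x) = 1.17 ⇒ x = 1.17·4.0/(1 + 1.17) = 4.68/2.17 = 2.157.
[B] = x = 2.157 M.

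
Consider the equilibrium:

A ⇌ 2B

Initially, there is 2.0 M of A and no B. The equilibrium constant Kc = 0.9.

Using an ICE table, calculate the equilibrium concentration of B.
[B] = 1.135 M

ICE: [A] = 2.0 − x, [B] = 2x.
Kc = (2x)²/(2.0 − x) = 0.9 ⇒ 4x² + 0.9x − 1.8 = 0.
x = (−0.9 + √(0.9² + 4·4·1.8))/(2·4) = (−0.9 + √29.61)/8 = 0.56769.
[B] = 2x = 1.135 M.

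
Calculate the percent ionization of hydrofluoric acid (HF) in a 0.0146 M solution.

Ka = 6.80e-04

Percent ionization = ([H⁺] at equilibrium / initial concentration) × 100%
Percent ionization = 19.4%

Let x = [H⁺]. Ka = x²/(C - x) ⇒ x² + (6.80e-04)x - (6.80e-04)(0.0146) = 0. x = 2.8292e-03. Percent = (2.8292e-03/0.0146) × 100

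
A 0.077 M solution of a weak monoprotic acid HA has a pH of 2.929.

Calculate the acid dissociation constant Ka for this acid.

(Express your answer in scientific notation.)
K_a = 1.83e-05

[H⁺] = 10^(−pH) = 10^(−2.929) = 1.178e-03 M. For HA ⇌ H⁺ + A⁻, Ka = x²/(C − x) = (1.178e-03)²/(0.077 − 1.178e-03) = 1.83e-05.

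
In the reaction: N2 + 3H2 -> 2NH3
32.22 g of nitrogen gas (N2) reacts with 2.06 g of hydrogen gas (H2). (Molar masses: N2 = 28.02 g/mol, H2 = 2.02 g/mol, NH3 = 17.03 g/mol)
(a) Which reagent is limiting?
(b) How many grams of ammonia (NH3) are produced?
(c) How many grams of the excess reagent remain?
(a) H2, (b) 11.58 g, (c) 22.7 g

Moles of N2 = 32.22 g ÷ 28.02 g/mol = 1.14989 mol
Moles of H2 = 2.06 g ÷ 2.02 g/mol = 1.0198 mol
Moles ÷ coefficient: N2: 1.14989/1 = 1.15, H2: 1.0198/3 = 0.3399
(a) H2 has the smaller value, so H2 is the limiting reagent.
(b) Moles of NH3 = 1.0198 mol H2 × (2/3) = 0.679868 mol; mass = 0.679868 mol × 17.03 g/mol = 11.58 g
(c) N2 consumed = 1.0198 × (1/3) = 0.339934 mol; remaining = 1.14989 − 0.339934 = 0.809959 mol; mass = 0.809959 mol × 28.02 g/mol = 22.7 g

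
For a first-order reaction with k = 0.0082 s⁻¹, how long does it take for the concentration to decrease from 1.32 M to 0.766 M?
66.37 s

From ln[A] = ln[A]₀ - k·t: t = ln([A]₀/[A])/k = ln(1.32/0.766)/0.0082 = ln(1.7232)/0.0082 = 0.5442/0.0082 = 66.37 s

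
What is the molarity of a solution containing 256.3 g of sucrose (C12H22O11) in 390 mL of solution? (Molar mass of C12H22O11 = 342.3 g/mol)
Moles of C12H22O11 = 256.3 g ÷ 342.3 g/mol = 0.748758 mol
Volume = 390 mL = 0.39 L
Molarity = 0.748758 mol ÷ 0.39 L = 1.92 M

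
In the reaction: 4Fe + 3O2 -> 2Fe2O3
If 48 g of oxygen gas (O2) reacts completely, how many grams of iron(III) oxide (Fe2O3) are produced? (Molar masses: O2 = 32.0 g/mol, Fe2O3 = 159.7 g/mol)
Moles of O2 = 48 g ÷ 32.0 g/mol = 1.5 mol
Mole ratio: 2 mol Fe2O3 / 3 mol O2
Moles of Fe2O3 = 1.5 × (2/3) = 1 mol
Mass of Fe2O3 = 1 mol × 159.7 g/mol = 159.7 g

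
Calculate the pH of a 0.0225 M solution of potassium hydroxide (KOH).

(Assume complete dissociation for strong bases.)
pH = 12.35

[OH⁻] = 0.0225 M for strong base. pOH = -log[OH⁻] = 1.65, pH = 14 - pOH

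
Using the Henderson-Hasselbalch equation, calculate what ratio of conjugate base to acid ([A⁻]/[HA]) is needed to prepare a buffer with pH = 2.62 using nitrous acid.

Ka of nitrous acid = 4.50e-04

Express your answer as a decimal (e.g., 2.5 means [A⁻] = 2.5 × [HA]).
[A⁻]/[HA] = 0.188

pKa = −log(4.50e-04) = 3.3468. pH = pKa + log([A⁻]/[HA]). 2.62 = 3.3468 + log(ratio). log(ratio) = 2.62 − 3.3468 = -0.7268. ratio = 10^(-0.7268) = 0.188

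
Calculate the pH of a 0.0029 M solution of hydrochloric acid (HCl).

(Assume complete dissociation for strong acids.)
pH = 2.54

[H⁺] = 0.0029 M for strong acid. pH = -log[H⁺] = -log(0.0029)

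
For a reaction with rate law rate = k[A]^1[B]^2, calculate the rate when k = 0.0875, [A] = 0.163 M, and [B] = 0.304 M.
0.001318 M/s

rate = k·[A]^1·[B]^2 = 0.0875·(0.163)^1·(0.304)^2 = 0.0875·0.163·0.092416 = 0.001318 M/s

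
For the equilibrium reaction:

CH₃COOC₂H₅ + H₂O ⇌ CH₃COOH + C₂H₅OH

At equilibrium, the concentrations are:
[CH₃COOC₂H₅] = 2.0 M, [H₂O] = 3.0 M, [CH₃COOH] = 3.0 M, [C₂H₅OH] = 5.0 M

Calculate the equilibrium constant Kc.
K_c = 2.5000

Kc = ([CH₃COOH] × [C₂H₅OH]) / ([CH₃COOC₂H₅] × [H₂O])
   = ((3.0)·(5.0)) / ((2.0)·(3.0))
   = 15 / 6 = 2.5000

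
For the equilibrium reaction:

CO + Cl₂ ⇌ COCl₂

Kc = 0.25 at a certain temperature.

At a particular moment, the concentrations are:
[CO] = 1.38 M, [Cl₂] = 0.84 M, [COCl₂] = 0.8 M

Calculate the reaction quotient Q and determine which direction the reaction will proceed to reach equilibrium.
Q = 0.690, Q > K, reaction proceeds reverse (toward reactants)

Q = ([COCl₂]) / ([CO] × [Cl₂])
  = ((0.8)) / ((1.38)·(0.84)) = 0.8/1.1592 = 0.6901
Since Q = 0.6901 > Kc = 0.25, the reaction proceeds reverse (toward reactants) to reach equilibrium.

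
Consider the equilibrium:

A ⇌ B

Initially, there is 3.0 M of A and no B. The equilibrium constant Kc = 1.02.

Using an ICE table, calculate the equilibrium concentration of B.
[B] = 1.515 M

ICE: [A] = 3.0 − x, [B] = x.
Kc = x/(3.0 − x) = 1.02 ⇒ x = 1.02·3.0/(1 + 1.02) = 3.06/2.02 = 1.515.
[B] = x = 1.515 M.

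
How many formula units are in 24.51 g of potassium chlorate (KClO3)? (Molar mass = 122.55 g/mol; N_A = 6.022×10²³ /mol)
Moles = 24.51 g ÷ 122.55 g/mol = 0.2 mol
Formula units = 0.2 mol × 6.022×10²³ /mol = 1.204e+23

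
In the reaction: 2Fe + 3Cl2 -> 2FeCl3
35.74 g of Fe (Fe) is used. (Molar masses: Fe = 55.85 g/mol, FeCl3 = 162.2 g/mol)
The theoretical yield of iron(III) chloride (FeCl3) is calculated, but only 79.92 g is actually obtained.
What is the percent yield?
Moles of Fe = 35.74 g ÷ 55.85 g/mol = 0.639928 mol
Mole ratio: 2 mol FeCl3 / 2 mol Fe
Moles of FeCl3 = 0.639928 × (2/2) = 0.639928 mol
Theoretical yield = 0.639928 mol × 162.2 g/mol = 103.8 g
Actual yield = 79.92 g
Percent yield = (79.92 / 103.8) × 100% = 77.0%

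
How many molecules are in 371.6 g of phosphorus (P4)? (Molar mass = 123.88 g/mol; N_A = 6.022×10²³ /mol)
Moles = 371.6 g ÷ 123.88 g/mol = 2.99968 mol
Molecules = 2.99968 mol × 6.022×10²³ /mol = 1.806e+24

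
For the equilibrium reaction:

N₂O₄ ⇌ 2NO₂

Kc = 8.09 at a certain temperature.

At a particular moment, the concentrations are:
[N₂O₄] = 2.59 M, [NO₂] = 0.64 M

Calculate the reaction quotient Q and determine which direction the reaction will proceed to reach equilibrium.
Q = 0.158, Q < K, reaction proceeds forward (toward products)

Q = ([NO₂]^2) / ([N₂O₄])
  = ((0.64)^2) / ((2.59)) = 0.4096/2.59 = 0.1581
Since Q = 0.1581 < Kc = 8.09, the reaction proceeds forward (toward products) to reach equilibrium.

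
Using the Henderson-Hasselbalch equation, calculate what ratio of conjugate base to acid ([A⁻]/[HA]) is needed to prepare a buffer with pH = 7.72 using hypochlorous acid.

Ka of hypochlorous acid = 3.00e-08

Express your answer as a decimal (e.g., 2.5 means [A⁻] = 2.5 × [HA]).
[A⁻]/[HA] = 1.574

pKa = −log(3.00e-08) = 7.5229. pH = pKa + log([A⁻]/[HA]). 7.72 = 7.5229 + log(ratio). log(ratio) = 7.72 − 7.5229 = 0.1971. ratio = 10^(0.1971) = 1.574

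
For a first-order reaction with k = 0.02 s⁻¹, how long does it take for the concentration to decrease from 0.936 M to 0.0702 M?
129.51 s

From ln[A] = ln[A]₀ - k·t: t = ln([A]₀/[A])/k = ln(0.936/0.0702)/0.02 = ln(13.3333)/0.02 = 2.5903/0.02 = 129.51 s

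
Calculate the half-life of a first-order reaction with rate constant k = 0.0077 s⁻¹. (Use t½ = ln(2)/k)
90.02 s

t½ = ln(2)/k = 0.6931/0.0077 = 90.02 s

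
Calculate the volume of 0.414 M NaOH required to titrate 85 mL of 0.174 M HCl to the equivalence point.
V_{base} = 35.7 mL

At equivalence: moles acid = moles base.
moles HCl = 0.174 M × 0.085 L = 0.01479 mol
V_NaOH = 0.01479 mol ÷ 0.414 M = 0.03572 L = 35.7 mL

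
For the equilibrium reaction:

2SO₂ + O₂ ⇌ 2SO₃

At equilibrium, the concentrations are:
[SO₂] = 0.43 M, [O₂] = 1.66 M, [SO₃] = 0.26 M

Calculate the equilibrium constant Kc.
K_c = 0.2202

Kc = ([SO₃]^2) / ([SO₂]^2 × [O₂])
   = ((0.26)^2) / ((0.43)^2·(1.66))
   = 0.0676 / 0.30693 = 0.2202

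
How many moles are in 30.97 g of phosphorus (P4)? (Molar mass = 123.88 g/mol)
Moles = 30.97 g ÷ 123.88 g/mol = 0.25 mol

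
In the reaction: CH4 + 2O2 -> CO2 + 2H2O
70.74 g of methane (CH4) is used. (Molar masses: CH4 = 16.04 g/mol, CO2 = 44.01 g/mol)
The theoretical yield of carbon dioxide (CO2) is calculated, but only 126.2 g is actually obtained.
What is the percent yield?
Moles of CH4 = 70.74 g ÷ 16.04 g/mol = 4.41022 mol
Mole ratio: 1 mol CO2 / 1 mol CH4
Moles of CO2 = 4.41022 × (1/1) = 4.41022 mol
Theoretical yield = 4.41022 mol × 44.01 g/mol = 194.09 g
Actual yield = 126.2 g
Percent yield = (126.2 / 194.09) × 100% = 65.0%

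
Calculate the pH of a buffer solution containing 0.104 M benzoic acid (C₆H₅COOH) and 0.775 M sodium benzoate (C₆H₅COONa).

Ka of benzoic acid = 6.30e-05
pH = 5.07

pKa = -log(6.30e-05) = 4.20. pH = pKa + log([A⁻]/[HA]) = 4.20 + log(0.775/0.104)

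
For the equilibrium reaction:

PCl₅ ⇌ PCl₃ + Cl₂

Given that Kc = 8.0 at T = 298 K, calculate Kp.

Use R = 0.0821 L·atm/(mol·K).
K_p = 195.7264

Δn = (moles gaseous products) − (moles gaseous reactants) = 1
T = 298 K; RT = 0.0821 × 298 = 24.4658
Kp = Kc·(RT)^Δn = 8.0 × (24.4658)^1 = 8.0 × 24.4658 = 195.7264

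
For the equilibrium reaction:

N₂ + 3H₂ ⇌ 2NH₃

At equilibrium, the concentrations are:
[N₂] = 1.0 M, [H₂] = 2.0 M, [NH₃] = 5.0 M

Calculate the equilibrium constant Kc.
K_c = 3.1250

Kc = ([NH₃]^2) / ([N₂] × [H₂]^3)
   = ((5.0)^2) / ((1.0)·(2.0)^3)
   = 25 / 8 = 3.1250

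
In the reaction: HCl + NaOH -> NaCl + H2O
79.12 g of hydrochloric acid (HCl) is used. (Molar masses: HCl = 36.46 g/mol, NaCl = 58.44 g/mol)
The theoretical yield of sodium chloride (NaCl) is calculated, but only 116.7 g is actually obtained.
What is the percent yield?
Moles of HCl = 79.12 g ÷ 36.46 g/mol = 2.17005 mol
Mole ratio: 1 mol NaCl / 1 mol HCl
Moles of NaCl = 2.17005 × (1/1) = 2.17005 mol
Theoretical yield = 2.17005 mol × 58.44 g/mol = 126.82 g
Actual yield = 116.7 g
Percent yield = (116.7 / 126.82) × 100% = 92.0%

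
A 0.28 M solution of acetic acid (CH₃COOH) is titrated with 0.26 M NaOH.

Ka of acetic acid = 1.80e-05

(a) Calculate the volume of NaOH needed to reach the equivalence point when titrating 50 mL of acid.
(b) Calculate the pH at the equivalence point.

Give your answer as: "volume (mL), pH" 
V = 53.8 mL, pH = 8.94

(a) At equivalence: moles acid = moles base.
moles acid = 0.28 × 0.05 = 0.014 mol; V_NaOH = 0.014/0.26 = 0.05385 L = 53.8 mL.
(b) At equivalence, all acid → conjugate base A⁻ at [A⁻] = 0.014/0.1038 = 0.1348 M.
Kb = Kw/Ka = 1.0e-14/1.80e-05 = 5.556e-10; [OH⁻] = √(Kb·[A⁻]) = 8.654e-06; pOH = 5.06; pH = 14 − pOH = 8.94.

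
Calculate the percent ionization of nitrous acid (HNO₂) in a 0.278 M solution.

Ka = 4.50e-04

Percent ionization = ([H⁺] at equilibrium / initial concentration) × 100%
Percent ionization = 3.94%

Let x = [H⁺]. Ka = x²/(C - x) ⇒ x² + (4.50e-04)x - (4.50e-04)(0.278) = 0. x = 1.0962e-02. Percent = (1.0962e-02/0.278) × 100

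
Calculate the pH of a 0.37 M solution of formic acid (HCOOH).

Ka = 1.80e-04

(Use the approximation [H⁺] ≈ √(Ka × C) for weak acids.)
pH = 2.09

[H⁺] = √(Ka × C) = √(1.80e-04 × 0.37) = 8.1609e-03. pH = -log(8.1609e-03)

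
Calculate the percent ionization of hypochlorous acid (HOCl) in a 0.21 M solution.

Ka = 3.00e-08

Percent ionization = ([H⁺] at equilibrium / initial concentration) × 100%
Percent ionization = 0.0378%

Let x = [H⁺]. Ka = x²/(C - x) ⇒ x² + (3.00e-08)x - (3.00e-08)(0.21) = 0. x = 7.9358e-05. Percent = (7.9358e-05/0.21) × 100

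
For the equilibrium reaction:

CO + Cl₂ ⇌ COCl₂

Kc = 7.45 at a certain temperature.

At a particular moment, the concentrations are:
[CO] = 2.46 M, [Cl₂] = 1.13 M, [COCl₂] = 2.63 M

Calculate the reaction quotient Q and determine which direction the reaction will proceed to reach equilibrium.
Q = 0.946, Q < K, reaction proceeds forward (toward products)

Q = ([COCl₂]) / ([CO] × [Cl₂])
  = ((2.63)) / ((2.46)·(1.13)) = 2.63/2.7798 = 0.9461
Since Q = 0.9461 < Kc = 7.45, the reaction proceeds forward (toward products) to reach equilibrium.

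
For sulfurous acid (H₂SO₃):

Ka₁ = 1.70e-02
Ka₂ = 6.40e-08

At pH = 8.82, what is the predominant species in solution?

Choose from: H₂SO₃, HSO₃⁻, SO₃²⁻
SO₃²⁻

pKa1 = 1.77, pKa2 = 7.19. Each pKa is the crossover between adjacent species; pH = 8.82 lies in the region where SO₃²⁻ predominates.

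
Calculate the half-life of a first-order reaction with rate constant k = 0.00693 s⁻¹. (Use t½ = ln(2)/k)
100.02 s

t½ = ln(2)/k = 0.6931/0.00693 = 100.02 s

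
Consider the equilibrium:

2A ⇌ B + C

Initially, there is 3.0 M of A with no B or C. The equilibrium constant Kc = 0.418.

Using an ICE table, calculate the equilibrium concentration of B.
[B] = 0.846 M

ICE: [A] = 3.0 − 2x, [B] = [C] = x.
Kc = x²/(3.0 − 2x)² = 0.418 ⇒ √Kc = x/(3.0 − 2x).
x = √0.418·3.0/(1 + 2√0.418) = 0.64653·3.0/2.2931 = 0.84585.
[B] = x = 0.846 M.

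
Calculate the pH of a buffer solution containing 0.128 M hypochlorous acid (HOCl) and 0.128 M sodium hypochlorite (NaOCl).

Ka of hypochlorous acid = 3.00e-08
pH = 7.52

pKa = -log(3.00e-08) = 7.52. pH = pKa + log([A⁻]/[HA]) = 7.52 + log(0.128/0.128)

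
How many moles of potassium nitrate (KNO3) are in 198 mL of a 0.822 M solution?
Moles = Molarity × Volume (L)
Moles = 0.822 M × 0.198 L = 0.1628 mol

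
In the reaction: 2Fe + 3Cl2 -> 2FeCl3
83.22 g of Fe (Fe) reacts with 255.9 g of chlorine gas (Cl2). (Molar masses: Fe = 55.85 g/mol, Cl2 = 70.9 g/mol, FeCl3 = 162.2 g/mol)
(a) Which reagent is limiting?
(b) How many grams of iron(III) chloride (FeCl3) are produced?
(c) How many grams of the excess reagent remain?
(a) Fe, (b) 241.7 g, (c) 97.43 g

Moles of Fe = 83.22 g ÷ 55.85 g/mol = 1.49006 mol
Moles of Cl2 = 255.9 g ÷ 70.9 g/mol = 3.60931 mol
Moles ÷ coefficient: Fe: 1.49006/2 = 0.745, Cl2: 3.60931/3 = 1.203
(a) Fe has the smaller value, so Fe is the limiting reagent.
(b) Moles of FeCl3 = 1.49006 mol Fe × (2/2) = 1.49006 mol; mass = 1.49006 mol × 162.2 g/mol = 241.7 g
(c) Cl2 consumed = 1.49006 × (3/2) = 2.23509 mol; remaining = 3.60931 − 2.23509 = 1.37421 mol; mass = 1.37421 mol × 70.9 g/mol = 97.43 g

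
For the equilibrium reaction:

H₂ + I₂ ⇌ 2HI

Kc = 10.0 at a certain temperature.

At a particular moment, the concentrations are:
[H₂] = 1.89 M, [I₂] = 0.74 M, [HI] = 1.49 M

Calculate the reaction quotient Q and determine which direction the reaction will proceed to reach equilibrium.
Q = 1.587, Q < K, reaction proceeds forward (toward products)

Q = ([HI]^2) / ([H₂] × [I₂])
  = ((1.49)^2) / ((1.89)·(0.74)) = 2.2201/1.3986 = 1.587
Since Q = 1.587 < Kc = 10.0, the reaction proceeds forward (toward products) to reach equilibrium.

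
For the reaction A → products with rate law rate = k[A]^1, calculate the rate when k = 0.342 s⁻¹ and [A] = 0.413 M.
0.1412 M/s

rate = k·[A]^1 = 0.342·(0.413)^1 = 0.342·0.413 = 0.1412 M/s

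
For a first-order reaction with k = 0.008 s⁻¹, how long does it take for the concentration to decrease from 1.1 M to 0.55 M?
86.64 s

From ln[A] = ln[A]₀ - k·t: t = ln([A]₀/[A])/k = ln(1.1/0.55)/0.008 = ln(2.0000)/0.008 = 0.6931/0.008 = 86.64 s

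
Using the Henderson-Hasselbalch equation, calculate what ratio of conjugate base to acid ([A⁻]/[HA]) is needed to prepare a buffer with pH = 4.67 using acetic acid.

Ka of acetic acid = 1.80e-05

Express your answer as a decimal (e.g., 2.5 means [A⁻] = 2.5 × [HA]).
[A⁻]/[HA] = 0.842

pKa = −log(1.80e-05) = 4.7447. pH = pKa + log([A⁻]/[HA]). 4.67 = 4.7447 + log(ratio). log(ratio) = 4.67 − 4.7447 = -0.0747. ratio = 10^(-0.0747) = 0.842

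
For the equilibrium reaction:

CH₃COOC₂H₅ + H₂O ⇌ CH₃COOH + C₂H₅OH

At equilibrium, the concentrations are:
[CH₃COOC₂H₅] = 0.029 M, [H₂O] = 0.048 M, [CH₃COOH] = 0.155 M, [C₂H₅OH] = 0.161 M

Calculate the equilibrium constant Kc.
K_c = 17.9274

Kc = ([CH₃COOH] × [C₂H₅OH]) / ([CH₃COOC₂H₅] × [H₂O])
   = ((0.155)·(0.161)) / ((0.029)·(0.048))
   = 0.024955 / 0.001392 = 17.9274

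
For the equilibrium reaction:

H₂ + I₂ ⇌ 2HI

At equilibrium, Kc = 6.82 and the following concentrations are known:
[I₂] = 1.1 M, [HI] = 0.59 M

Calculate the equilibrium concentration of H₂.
[H₂] = 0.0464 M

Kc = ([HI]^2) / ([H₂] × [I₂]) = 6.82
[H₂]^1 = (product terms)/(Kc · other reactant terms) = 0.3481 / (6.82 · 1.1) = 0.046401
[H₂] = 0.0464 M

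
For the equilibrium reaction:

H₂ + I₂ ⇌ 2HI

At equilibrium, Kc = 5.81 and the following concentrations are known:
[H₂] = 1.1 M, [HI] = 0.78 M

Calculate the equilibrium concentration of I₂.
[I₂] = 0.0952 M

Kc = ([HI]^2) / ([H₂] × [I₂]) = 5.81
[I₂]^1 = (product terms)/(Kc · other reactant terms) = 0.6084 / (5.81 · 1.1) = 0.095196
[I₂] = 0.0952 M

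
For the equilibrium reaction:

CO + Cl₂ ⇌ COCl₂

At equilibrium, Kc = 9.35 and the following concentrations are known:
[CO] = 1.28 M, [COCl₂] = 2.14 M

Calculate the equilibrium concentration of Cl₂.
[Cl₂] = 0.1788 M

Kc = ([COCl₂]) / ([CO] × [Cl₂]) = 9.35
[Cl₂]^1 = (product terms)/(Kc · other reactant terms) = 2.14 / (9.35 · 1.28) = 0.17881
[Cl₂] = 0.1788 M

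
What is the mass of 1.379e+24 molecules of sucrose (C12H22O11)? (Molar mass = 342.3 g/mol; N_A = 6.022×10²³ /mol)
Moles = 1.379e+24 ÷ 6.022×10²³ = 2.28994 mol
Mass = 2.28994 mol × 342.3 g/mol = 783.8 g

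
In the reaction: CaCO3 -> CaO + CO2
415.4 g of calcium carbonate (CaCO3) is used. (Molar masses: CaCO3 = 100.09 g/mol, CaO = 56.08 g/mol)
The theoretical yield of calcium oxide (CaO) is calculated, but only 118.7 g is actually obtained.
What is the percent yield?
Moles of CaCO3 = 415.4 g ÷ 100.09 g/mol = 4.15026 mol
Mole ratio: 1 mol CaO / 1 mol CaCO3
Moles of CaO = 4.15026 × (1/1) = 4.15026 mol
Theoretical yield = 4.15026 mol × 56.08 g/mol = 232.75 g
Actual yield = 118.7 g
Percent yield = (118.7 / 232.75) × 100% = 51.0%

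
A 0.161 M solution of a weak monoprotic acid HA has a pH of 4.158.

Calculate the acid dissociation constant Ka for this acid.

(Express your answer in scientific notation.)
K_a = 3.00e-08

[H⁺] = 10^(−pH) = 10^(−4.158) = 6.950e-05 M. For HA ⇌ H⁺ + A⁻, Ka = x²/(C − x) = (6.950e-05)²/(0.161 − 6.950e-05) = 3.00e-08.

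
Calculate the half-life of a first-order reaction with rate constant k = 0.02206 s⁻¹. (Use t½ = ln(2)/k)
31.42 s

t½ = ln(2)/k = 0.6931/0.02206 = 31.42 s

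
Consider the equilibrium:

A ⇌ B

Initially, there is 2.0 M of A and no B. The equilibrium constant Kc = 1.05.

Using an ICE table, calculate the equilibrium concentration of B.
[B] = 1.024 M

ICE: [A] = 2.0 − x, [B] = x.
Kc = x/(2.0 − x) = 1.05 ⇒ x = 1.05·2.0/(1 + 1.05) = 2.1/2.05 = 1.024.
[B] = x = 1.024 M.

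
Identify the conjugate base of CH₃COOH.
Conjugate base: CH₃COO⁻

Conjugate acid-base pairs differ by one H⁺. Ka × Kb = Kw for a conjugate pair.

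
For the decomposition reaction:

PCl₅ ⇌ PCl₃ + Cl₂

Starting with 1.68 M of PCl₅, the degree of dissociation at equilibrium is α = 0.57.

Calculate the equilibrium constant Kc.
K_c = 1.2694

x = α·[A]₀ = 0.57 × 1.68 = 0.9576 M dissociated.
At eq: [PCl₅] = 1.68 − 0.9576 = 0.7224 M; [PCl₃] = [Cl₂] = x = 0.9576 M.
Kc = [PCl₃][Cl₂]/[PCl₅] = (0.9576)²/0.7224 = 1.269.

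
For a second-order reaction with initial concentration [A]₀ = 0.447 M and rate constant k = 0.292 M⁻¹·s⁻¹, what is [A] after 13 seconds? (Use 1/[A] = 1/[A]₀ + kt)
0.1658 M

1/[A] = 1/[A]₀ + k·t = 1/0.447 + (0.292)·(13) = 2.2371 + 3.7960 = 6.0331
[A] = 1/6.0331 = 0.1658 M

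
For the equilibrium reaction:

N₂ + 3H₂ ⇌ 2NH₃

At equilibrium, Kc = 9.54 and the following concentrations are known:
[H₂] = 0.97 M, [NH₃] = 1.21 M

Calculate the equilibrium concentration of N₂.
[N₂] = 0.1682 M

Kc = ([NH₃]^2) / ([N₂] × [H₂]^3) = 9.54
[N₂]^1 = (product terms)/(Kc · other reactant terms) = 1.4641 / (9.54 · 0.91267) = 0.16815
[N₂] = 0.1682 M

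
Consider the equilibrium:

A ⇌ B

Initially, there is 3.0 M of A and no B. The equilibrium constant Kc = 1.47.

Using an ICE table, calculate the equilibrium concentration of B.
[B] = 1.785 M

ICE: [A] = 3.0 − x, [B] = x.
Kc = x/(3.0 − x) = 1.47 ⇒ x = 1.47·3.0/(1 + 1.47) = 4.41/2.47 = 1.785.
[B] = x = 1.785 M.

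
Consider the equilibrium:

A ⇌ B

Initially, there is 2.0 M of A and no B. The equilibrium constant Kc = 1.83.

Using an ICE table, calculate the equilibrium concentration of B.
[B] = 1.293 M

ICE: [A] = 2.0 − x, [B] = x.
Kc = x/(2.0 − x) = 1.83 ⇒ x = 1.83·2.0/(1 + 1.83) = 3.66/2.83 = 1.293.
[B] = x = 1.293 M.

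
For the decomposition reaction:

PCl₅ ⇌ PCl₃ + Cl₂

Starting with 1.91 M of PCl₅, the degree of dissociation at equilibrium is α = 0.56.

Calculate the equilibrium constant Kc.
K_c = 1.3613

x = α·[A]₀ = 0.56 × 1.91 = 1.07 M dissociated.
At eq: [PCl₅] = 1.91 − 1.07 = 0.8404 M; [PCl₃] = [Cl₂] = x = 1.07 M.
Kc = [PCl₃][Cl₂]/[PCl₅] = (1.07)²/0.8404 = 1.361.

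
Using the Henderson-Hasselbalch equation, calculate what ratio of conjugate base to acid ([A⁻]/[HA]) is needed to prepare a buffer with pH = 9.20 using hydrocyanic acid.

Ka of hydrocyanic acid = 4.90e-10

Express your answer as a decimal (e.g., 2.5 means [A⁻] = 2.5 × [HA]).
[A⁻]/[HA] = 0.777

pKa = −log(4.90e-10) = 9.3098. pH = pKa + log([A⁻]/[HA]). 9.20 = 9.3098 + log(ratio). log(ratio) = 9.20 − 9.3098 = -0.1098. ratio = 10^(-0.1098) = 0.777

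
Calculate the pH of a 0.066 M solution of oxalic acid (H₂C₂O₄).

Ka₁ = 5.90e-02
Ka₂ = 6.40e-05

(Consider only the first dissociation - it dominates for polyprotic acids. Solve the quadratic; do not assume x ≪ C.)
pH = 1.40

x² + Ka₁·x − Ka₁·C = 0 with Ka₁ = 5.90e-02, C = 0.066.
x = (−Ka₁ + √(Ka₁² + 4·Ka₁·C))/2 = 3.9524e-02 M, so pH = 1.40.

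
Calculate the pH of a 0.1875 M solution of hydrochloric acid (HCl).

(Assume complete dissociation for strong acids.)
pH = 0.73

[H⁺] = 0.1875 M for strong acid. pH = -log[H⁺] = -log(0.1875)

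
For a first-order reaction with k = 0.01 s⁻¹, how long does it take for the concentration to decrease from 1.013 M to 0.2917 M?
124.49 s

From ln[A] = ln[A]₀ - k·t: t = ln([A]₀/[A])/k = ln(1.013/0.2917)/0.01 = ln(3.4727)/0.01 = 1.2449/0.01 = 124.49 s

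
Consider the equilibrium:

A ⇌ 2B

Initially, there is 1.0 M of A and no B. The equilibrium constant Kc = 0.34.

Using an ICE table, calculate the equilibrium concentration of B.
[B] = 0.504 M

ICE: [A] = 1.0 − x, [B] = 2x.
Kc = (2x)²/(1.0 − x) = 0.34 ⇒ 4x² + 0.34x − 0.34 = 0.
x = (−0.34 + √(0.34² + 4·4·0.34))/(2·4) = (−0.34 + √5.5556)/8 = 0.25213.
[B] = 2x = 0.504 M.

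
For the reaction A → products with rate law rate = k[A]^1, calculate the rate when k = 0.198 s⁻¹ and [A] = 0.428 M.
0.08474 M/s

rate = k·[A]^1 = 0.198·(0.428)^1 = 0.198·0.428 = 0.08474 M/s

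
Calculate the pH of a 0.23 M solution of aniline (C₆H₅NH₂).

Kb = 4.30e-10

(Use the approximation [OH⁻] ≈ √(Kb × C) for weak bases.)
pH = 9.00

[OH⁻] = √(Kb × C) = √(4.30e-10 × 0.23) = 9.9448e-06. pOH = 5.00, pH = 14 - pOH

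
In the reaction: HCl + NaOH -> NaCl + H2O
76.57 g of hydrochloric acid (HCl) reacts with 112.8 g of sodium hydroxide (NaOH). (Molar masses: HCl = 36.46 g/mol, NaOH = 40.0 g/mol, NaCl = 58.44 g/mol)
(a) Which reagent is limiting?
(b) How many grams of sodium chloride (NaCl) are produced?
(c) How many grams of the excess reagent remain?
(a) HCl, (b) 122.7 g, (c) 28.8 g

Moles of HCl = 76.57 g ÷ 36.46 g/mol = 2.10011 mol
Moles of NaOH = 112.8 g ÷ 40.0 g/mol = 2.82 mol
Moles ÷ coefficient: HCl: 2.10011/1 = 2.1, NaOH: 2.82/1 = 2.82
(a) HCl has the smaller value, so HCl is the limiting reagent.
(b) Moles of NaCl = 2.10011 mol HCl × (1/1) = 2.10011 mol; mass = 2.10011 mol × 58.44 g/mol = 122.7 g
(c) NaOH consumed = 2.10011 × (1/1) = 2.10011 mol; remaining = 2.82 − 2.10011 = 0.71989 mol; mass = 0.71989 mol × 40.0 g/mol = 28.8 g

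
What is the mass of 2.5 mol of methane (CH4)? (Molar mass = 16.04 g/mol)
Mass = 2.5 mol × 16.04 g/mol = 40.1 g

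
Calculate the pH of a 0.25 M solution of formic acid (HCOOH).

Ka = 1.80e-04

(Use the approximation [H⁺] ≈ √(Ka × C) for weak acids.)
pH = 2.17

[H⁺] = √(Ka × C) = √(1.80e-04 × 0.25) = 6.7082e-03. pH = -log(6.7082e-03)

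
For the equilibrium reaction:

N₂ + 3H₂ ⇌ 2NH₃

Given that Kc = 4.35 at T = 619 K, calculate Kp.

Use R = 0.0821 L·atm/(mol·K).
K_p = 0.0017

Δn = (moles gaseous products) − (moles gaseous reactants) = -2
T = 619 K; RT = 0.0821 × 619 = 50.8199
Kp = Kc·(RT)^Δn = 4.35 × (50.8199)^-2 = 4.35 × 0.000387197 = 0.0017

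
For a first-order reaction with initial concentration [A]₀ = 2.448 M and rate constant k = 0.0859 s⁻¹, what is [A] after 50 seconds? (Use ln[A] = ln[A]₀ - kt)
0.0334 M

ln[A] = ln[A]₀ - k·t = ln(2.448) - (0.0859)·(50) = 0.8953 - 4.2950 = -3.3997
[A] = e^(-3.3997) = 0.0334 M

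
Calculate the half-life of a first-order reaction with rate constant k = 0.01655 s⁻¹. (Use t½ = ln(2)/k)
41.88 s

t½ = ln(2)/k = 0.6931/0.01655 = 41.88 s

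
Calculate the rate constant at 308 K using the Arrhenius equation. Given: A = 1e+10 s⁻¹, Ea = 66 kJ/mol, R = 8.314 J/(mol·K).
6.40e-02 s⁻¹

k = A·exp(-Ea/(R·T)) = 1e+10·exp(-66000/(8.314·308)) = 1e+10·exp(-25.7741) = 1e+10·6.4041e-12 = 6.40e-02 s⁻¹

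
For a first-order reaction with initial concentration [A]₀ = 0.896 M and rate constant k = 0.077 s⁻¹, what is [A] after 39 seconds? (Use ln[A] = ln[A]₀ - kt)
0.0445 M

ln[A] = ln[A]₀ - k·t = ln(0.896) - (0.077)·(39) = -0.1098 - 3.0030 = -3.1128
[A] = e^(-3.1128) = 0.0445 M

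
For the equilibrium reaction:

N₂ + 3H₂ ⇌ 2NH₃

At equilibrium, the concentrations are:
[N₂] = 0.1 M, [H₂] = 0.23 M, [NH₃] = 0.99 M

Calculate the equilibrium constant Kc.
K_c = 8.06e+02

Kc = ([NH₃]^2) / ([N₂] × [H₂]^3)
   = ((0.99)^2) / ((0.1)·(0.23)^3)
   = 0.9801 / 0.0012167 = 8.06e+02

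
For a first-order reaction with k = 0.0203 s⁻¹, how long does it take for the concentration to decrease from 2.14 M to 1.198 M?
28.58 s

From ln[A] = ln[A]₀ - k·t: t = ln([A]₀/[A])/k = ln(2.14/1.198)/0.0203 = ln(1.7863)/0.0203 = 0.5802/0.0203 = 28.58 s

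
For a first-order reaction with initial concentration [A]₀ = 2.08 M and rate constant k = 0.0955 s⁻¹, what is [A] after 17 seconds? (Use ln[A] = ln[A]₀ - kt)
0.4102 M

ln[A] = ln[A]₀ - k·t = ln(2.08) - (0.0955)·(17) = 0.7324 - 1.6235 = -0.8911
[A] = e^(-0.8911) = 0.4102 M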